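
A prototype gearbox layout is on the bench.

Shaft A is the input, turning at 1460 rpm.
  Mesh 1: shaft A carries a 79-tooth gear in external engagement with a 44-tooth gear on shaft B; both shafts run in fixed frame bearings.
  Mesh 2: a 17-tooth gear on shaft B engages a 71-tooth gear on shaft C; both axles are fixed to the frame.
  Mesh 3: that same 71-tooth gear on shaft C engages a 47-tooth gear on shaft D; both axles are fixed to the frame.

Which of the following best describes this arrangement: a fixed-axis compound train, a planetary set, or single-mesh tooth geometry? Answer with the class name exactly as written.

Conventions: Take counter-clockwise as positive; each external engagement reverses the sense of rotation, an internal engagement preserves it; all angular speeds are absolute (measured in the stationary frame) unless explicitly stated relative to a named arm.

3-mesh fixed-axis compound train (all bearings frame-fixed)
classification: fixed-axis compound train

fixed-axis compound train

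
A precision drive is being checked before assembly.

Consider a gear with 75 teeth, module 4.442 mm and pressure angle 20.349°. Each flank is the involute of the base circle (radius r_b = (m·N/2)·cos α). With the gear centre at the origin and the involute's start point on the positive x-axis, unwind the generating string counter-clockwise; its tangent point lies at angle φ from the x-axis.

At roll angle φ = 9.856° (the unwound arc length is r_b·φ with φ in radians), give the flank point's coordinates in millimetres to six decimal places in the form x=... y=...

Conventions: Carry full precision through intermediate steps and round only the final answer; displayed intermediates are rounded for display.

class = single-mesh tooth geometry [base-circle involute, m = 4.442, 75T]
pitch radius r_p = m·N/2 = 4.442·75/2 = 166.575000
base radius r_b = r_p·cos α = 166.575000·cos 20.349° = 156.179369
roll angle φ = 9.856° = 0.17201965 rad
x = r_b·(cos φ + φ·sin φ) = 158.473036
y = r_b·(sin φ − φ·cos φ) = 0.264211

x=158.473036 y=0.264211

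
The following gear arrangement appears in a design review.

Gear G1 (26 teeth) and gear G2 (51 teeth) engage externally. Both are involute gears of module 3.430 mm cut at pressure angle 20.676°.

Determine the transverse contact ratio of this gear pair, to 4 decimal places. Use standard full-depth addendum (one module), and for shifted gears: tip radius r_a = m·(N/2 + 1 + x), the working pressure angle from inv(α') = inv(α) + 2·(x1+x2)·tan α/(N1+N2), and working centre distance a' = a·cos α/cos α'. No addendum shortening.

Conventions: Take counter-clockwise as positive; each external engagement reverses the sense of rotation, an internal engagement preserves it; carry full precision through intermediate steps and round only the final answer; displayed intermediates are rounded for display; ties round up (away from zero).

1.6585

single-mesh involute tooth geometry (26T engaging 51T at module 3.430)
base radii: r_b1 = 41.718048, r_b2 = 81.831555
tip radii: r_a1 = 48.020000, r_a2 = 90.895000
no profile shift: α' = α, a' = a
action lengths: √(r_a1²−r_b1²) = 23.780767, √(r_a2²−r_b2²) = 39.566369
base pitch p_b = π·m·cos α = 10.081624
CR = (23.780767 + 39.566369 − 132.055000·sin 20.67600°)/10.081624 = 1.658539
contact ratio ≈ 1.6585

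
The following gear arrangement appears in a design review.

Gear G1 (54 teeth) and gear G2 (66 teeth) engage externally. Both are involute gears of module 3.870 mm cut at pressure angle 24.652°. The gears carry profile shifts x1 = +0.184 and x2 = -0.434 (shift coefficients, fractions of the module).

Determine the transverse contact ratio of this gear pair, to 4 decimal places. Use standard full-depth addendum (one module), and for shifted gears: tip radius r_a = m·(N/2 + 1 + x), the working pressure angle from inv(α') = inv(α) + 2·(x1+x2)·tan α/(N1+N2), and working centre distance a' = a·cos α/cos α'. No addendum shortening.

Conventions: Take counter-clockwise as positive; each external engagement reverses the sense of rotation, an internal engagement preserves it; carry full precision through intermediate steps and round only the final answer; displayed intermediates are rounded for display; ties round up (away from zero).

1.5826

class = single-mesh tooth geometry [involute pair 54T × 66T, m = 3.870]
base radii: r_b1 = 94.966565, r_b2 = 116.070246
tip radii: r_a1 = 109.072080, r_a2 = 129.900420
inv(α') = inv(24.652°) + 2·(+0.184-0.434)·tan α/(54+66) = 0.02676322  ⇒  α' = 24.11887°
a' = a·cos α / cos α' = 232.2000·cos 24.652°/cos 24.11887° = 231.222626
action lengths: √(r_a1²−r_b1²) = 53.647648, √(r_a2²−r_b2²) = 58.325098
base pitch p_b = π·m·cos α = 11.049862
CR = (53.647648 + 58.325098 − 231.222626·sin 24.11887°)/11.049862 = 1.582644
contact ratio ≈ 1.5826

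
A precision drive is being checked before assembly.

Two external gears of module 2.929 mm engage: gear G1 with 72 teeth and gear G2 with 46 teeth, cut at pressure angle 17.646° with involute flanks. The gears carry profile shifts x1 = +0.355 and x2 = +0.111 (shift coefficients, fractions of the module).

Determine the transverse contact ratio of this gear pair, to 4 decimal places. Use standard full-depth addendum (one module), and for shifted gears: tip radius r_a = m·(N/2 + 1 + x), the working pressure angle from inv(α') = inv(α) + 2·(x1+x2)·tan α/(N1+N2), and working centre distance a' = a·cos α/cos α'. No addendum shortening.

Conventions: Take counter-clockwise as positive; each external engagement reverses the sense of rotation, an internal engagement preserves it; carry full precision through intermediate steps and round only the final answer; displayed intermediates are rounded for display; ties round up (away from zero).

topology: single-mesh involute geometry — m = 2.929, 72T/46T pair
base radii: r_b1 = 100.482607, r_b2 = 64.197221
tip radii: r_a1 = 109.412795, r_a2 = 70.621119
inv(α') = inv(17.646°) + 2·(+0.355+0.111)·tan α/(72+46) = 0.01263422  ⇒  α' = 18.96085°
a' = a·cos α / cos α' = 172.8110·cos 17.646°/cos 18.96085° = 174.127864
action lengths: √(r_a1²−r_b1²) = 43.294404, √(r_a2²−r_b2²) = 29.428885
base pitch p_b = π·m·cos α = 8.768762
CR = (43.294404 + 29.428885 − 174.127864·sin 18.96085°)/8.768762 = 1.841231
contact ratio ≈ 1.8412

1.8412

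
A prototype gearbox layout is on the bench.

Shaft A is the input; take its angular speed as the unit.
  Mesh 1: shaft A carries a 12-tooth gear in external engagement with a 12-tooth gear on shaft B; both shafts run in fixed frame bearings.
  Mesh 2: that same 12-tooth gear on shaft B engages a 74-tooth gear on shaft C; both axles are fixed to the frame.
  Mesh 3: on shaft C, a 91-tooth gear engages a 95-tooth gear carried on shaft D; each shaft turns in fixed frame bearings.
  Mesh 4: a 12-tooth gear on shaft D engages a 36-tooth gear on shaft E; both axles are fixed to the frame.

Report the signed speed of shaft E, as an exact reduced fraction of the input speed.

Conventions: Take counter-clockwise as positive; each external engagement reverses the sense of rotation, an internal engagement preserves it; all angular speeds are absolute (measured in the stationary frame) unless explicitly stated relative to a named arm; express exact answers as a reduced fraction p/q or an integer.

182/3515

4-mesh fixed-axis compound train (all bearings frame-fixed)
mesh 1 [12T→12T]: |ω|/ω_in = 1×12/12 = 1, sense flips to −
mesh 2 [12T→74T]: |ω|/ω_in = 1×12/74 = 6/37, sense flips to +
mesh 3 [91T→95T]: |ω|/ω_in = (6/37)×91/95 = 546/3515, sense flips to −
mesh 4 [12T→36T]: |ω|/ω_in = (546/3515)×12/36 = 182/3515, sense flips to +
signed output speed (× input speed) = 182/3515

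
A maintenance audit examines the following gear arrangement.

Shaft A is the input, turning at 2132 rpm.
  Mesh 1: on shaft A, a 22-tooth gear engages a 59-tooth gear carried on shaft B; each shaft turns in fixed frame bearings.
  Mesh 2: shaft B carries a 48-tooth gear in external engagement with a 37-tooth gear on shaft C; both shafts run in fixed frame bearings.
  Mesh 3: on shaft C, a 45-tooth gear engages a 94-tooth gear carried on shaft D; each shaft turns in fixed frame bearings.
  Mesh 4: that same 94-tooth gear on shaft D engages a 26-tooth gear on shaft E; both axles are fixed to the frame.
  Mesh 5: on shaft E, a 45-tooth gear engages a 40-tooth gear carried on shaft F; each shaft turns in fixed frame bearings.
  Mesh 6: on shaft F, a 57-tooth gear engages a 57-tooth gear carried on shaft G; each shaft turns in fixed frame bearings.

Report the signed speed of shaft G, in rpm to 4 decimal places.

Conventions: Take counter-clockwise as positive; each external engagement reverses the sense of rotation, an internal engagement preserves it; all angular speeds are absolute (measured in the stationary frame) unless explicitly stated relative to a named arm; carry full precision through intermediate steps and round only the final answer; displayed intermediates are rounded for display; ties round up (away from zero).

topology: fixed-axis compound train — 6 meshes, A→G
mesh 1 [22T→59T]: ω = 2132.0000×22/59 = 794.9831 rpm, sense flips to −
mesh 2 [48T→37T]: ω = 794.9831×48/37 = 1031.3294 rpm, sense flips to +
mesh 3 [45T→94T]: ω = 1031.3294×45/94 = 493.7215 rpm, sense flips to −
mesh 4 [94T→26T]: ω = 493.7215×94/26 = 1784.9931 rpm, sense flips to +
mesh 5 [45T→40T]: ω = 1784.9931×45/40 = 2008.1173 rpm, sense flips to −
mesh 6 [57T→57T]: ω = 2008.1173×57/57 = 2008.1173 rpm, sense flips to +
signed output speed = +2008.1173 rpm

+2008.1173 rpm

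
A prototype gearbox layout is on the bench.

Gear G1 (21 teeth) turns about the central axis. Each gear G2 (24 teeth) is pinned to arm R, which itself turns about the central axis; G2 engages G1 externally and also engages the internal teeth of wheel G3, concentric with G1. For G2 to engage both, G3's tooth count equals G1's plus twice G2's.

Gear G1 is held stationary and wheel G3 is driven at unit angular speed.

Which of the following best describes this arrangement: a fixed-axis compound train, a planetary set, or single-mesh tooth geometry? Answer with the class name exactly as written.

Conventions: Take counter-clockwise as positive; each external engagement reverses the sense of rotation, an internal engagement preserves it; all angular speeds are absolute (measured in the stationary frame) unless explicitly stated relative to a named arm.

topology: planetary set — G1 21T / G2 24T / G3 69T, arm = carrier (Willis)
classification: planetary set

planetary set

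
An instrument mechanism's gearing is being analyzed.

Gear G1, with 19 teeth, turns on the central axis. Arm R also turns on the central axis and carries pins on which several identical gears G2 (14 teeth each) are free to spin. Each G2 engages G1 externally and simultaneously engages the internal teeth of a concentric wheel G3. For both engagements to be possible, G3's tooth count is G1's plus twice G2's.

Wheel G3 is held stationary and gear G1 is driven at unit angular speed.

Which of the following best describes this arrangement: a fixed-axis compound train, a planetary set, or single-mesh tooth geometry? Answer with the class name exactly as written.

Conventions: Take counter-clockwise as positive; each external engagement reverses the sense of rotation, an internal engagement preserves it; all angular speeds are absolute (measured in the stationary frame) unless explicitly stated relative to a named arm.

recognized (axles ride arm R): planetary set, 19/14/47 teeth
classification: planetary set

planetary set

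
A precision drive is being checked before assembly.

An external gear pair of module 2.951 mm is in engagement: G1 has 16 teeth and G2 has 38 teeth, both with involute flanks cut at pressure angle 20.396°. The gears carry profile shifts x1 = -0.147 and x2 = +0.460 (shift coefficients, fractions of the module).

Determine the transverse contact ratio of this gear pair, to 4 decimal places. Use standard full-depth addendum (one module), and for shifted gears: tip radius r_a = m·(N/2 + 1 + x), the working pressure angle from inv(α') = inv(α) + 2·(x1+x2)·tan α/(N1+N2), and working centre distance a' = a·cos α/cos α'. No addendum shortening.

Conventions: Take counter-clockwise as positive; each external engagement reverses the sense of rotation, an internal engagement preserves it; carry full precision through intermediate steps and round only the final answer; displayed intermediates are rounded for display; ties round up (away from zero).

1.5407

topology: single-mesh involute geometry — m = 2.951, 16T/38T pair
base radii: r_b1 = 22.127928, r_b2 = 52.553828
tip radii: r_a1 = 26.125203, r_a2 = 60.377460
inv(α') = inv(20.396°) + 2·(-0.147+0.460)·tan α/(16+38) = 0.02015017  ⇒  α' = 22.03377°
a' = a·cos α / cos α' = 79.6770·cos 20.396°/cos 22.03377° = 80.566069
action lengths: √(r_a1²−r_b1²) = 13.888162, √(r_a2²−r_b2²) = 29.724280
base pitch p_b = π·m·cos α = 8.689617
CR = (13.888162 + 29.724280 − 80.566069·sin 22.03377°)/8.689617 = 1.540671
contact ratio ≈ 1.5407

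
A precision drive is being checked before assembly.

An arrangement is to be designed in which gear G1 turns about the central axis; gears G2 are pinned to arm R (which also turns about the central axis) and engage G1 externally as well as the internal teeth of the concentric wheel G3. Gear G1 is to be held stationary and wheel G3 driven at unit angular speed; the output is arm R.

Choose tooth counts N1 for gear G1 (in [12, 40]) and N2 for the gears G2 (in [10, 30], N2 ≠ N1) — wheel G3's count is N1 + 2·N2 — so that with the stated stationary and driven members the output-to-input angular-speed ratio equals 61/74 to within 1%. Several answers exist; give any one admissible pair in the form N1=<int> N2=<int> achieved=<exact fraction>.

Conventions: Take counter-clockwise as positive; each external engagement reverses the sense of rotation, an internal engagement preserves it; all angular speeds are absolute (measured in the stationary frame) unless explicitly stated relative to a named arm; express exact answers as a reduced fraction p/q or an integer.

N1=13 N2=24 achieved=61/74

class = planetary set [ratio 61/74 wanted; Willis about the carrier]
Willis with ω_sun = 0: ω_arm/ω_ring = N3/(N1+N3); set equal to 61/74  ⇒  N3/N1 = (61/74)/(1 − 61/74) = 61/13
N3 = N1 + 2·N2  ⇒  N2/N1 = (N3/N1 − 1)/2 = (61/13 − 1)/2 = 24/13
smallest multiple with N1 ≥ 12 and N2 ≥ 10: k = 1  ⇒  N1 = 1·13 = 13, N2 = 1·24 = 24 (N1 ≤ 40, N2 ≤ 30, N2 ≠ N1 ✓), N3 = 13 + 2·24 = 61
check: N3/(N1+N3) with N1 = 13, N3 = 61 gives 61/74; |achieved − target| = 0 ≤ 61/7400 ✓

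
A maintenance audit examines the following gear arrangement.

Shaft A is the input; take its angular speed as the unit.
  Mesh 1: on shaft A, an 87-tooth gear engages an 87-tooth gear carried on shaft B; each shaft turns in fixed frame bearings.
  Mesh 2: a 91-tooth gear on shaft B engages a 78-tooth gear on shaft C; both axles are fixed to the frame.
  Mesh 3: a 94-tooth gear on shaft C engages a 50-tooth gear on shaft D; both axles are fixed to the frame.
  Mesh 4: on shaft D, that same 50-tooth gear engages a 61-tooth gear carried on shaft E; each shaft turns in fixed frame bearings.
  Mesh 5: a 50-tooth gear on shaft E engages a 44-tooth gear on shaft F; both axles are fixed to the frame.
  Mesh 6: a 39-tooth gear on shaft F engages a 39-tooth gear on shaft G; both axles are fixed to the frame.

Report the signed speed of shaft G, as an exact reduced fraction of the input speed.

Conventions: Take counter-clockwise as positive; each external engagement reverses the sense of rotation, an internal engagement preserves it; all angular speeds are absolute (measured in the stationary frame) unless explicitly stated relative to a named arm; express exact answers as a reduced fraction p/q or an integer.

6-mesh fixed-axis compound train (all bearings frame-fixed)
mesh 1 [87T→87T]: |ω|/ω_in = 1×87/87 = 1, sense flips to −
mesh 2 [91T→78T]: |ω|/ω_in = 1×91/78 = 7/6, sense flips to +
mesh 3 [94T→50T]: |ω|/ω_in = (7/6)×94/50 = 329/150, sense flips to −
mesh 4 [50T→61T]: |ω|/ω_in = (329/150)×50/61 = 329/183, sense flips to +
mesh 5 [50T→44T]: |ω|/ω_in = (329/183)×50/44 = 8225/4026, sense flips to −
mesh 6 [39T→39T]: |ω|/ω_in = (8225/4026)×39/39 = 8225/4026, sense flips to +
signed output speed (× input speed) = 8225/4026

8225/4026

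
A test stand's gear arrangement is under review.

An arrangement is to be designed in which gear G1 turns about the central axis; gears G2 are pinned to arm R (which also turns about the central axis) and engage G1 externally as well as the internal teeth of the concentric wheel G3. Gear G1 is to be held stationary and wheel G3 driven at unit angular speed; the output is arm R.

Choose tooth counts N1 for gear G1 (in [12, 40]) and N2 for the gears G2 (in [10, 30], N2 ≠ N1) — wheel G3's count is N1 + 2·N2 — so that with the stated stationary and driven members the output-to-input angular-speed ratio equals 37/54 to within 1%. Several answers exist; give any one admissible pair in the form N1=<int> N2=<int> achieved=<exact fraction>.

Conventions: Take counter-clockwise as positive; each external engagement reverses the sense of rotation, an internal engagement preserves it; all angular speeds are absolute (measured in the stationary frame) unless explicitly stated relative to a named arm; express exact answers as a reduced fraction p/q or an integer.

N1=17 N2=10 achieved=37/54

class = planetary set [ratio 37/54 wanted; Willis about the carrier]
Willis with ω_sun = 0: ω_arm/ω_ring = N3/(N1+N3); set equal to 37/54  ⇒  N3/N1 = (37/54)/(1 − 37/54) = 37/17
N3 = N1 + 2·N2  ⇒  N2/N1 = (N3/N1 − 1)/2 = (37/17 − 1)/2 = 10/17
smallest multiple with N1 ≥ 12 and N2 ≥ 10: k = 1  ⇒  N1 = 1·17 = 17, N2 = 1·10 = 10 (N1 ≤ 40, N2 ≤ 30, N2 ≠ N1 ✓), N3 = 17 + 2·10 = 37
check: N3/(N1+N3) with N1 = 17, N3 = 37 gives 37/54; |achieved − target| = 0 ≤ 37/5400 ✓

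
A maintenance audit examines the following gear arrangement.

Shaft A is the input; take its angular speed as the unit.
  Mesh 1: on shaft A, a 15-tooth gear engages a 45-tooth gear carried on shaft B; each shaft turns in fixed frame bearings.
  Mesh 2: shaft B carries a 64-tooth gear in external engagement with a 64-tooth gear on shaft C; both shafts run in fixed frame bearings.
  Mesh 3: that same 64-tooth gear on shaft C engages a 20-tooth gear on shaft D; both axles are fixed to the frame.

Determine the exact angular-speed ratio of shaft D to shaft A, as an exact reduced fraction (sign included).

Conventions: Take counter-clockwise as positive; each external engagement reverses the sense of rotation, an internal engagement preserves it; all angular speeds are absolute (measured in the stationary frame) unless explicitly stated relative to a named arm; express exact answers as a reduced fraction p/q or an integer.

class = fixed-axis compound train [3 meshes; 3 ratios multiply, 3 sense flips]
mesh 1 [15T→45T]: running ratio 1/3, sense −
mesh 2 [64T→64T]: running ratio 1/3, sense +
mesh 3 [64T→20T]: running ratio 16/15, sense −
ω_out/ω_in = -16/15

-16/15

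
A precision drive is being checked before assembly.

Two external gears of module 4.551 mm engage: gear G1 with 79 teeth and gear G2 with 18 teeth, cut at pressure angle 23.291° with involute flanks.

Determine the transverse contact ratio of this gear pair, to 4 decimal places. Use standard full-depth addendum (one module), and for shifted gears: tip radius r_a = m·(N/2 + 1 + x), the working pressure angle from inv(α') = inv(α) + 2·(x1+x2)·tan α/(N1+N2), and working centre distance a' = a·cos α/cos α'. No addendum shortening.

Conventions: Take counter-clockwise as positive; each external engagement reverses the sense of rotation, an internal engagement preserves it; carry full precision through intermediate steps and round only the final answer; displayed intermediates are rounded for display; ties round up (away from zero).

1.5415

recognized (one external pair, fixed centres): single-mesh tooth geometry, m = 4.551, N1 = 79, N2 = 18
base radii: r_b1 = 165.115222, r_b2 = 37.621190
tip radii: r_a1 = 184.315500, r_a2 = 45.510000
no profile shift: α' = α, a' = a
action lengths: √(r_a1²−r_b1²) = 81.909506, √(r_a2²−r_b2²) = 25.608713
base pitch p_b = π·m·cos α = 13.132273
CR = (81.909506 + 25.608713 − 220.723500·sin 23.29100°)/13.132273 = 1.541536
contact ratio ≈ 1.5415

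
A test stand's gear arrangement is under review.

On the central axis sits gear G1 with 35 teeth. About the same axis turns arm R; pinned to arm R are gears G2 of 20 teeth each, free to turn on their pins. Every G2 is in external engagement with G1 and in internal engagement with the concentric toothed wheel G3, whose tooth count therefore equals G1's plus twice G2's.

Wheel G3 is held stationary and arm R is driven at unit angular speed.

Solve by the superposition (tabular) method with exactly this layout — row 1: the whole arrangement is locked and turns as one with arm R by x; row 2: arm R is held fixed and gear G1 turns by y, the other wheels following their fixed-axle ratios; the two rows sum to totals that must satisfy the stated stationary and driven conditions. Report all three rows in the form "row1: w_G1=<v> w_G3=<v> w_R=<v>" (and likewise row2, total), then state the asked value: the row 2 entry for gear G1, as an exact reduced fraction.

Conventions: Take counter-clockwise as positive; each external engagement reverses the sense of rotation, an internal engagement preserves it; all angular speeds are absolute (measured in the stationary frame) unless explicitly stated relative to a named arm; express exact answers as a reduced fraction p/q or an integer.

topology: planetary set — G1 35T / G2 20T / G3 75T, arm = carrier (Willis)
row 1 (train locked, turned with arm): all members turn x
superposition row 2 [arm held]: sun y, ring −(35/75)·y, arm 0
boundary: total ω_ring = x − (35/75)·y = 0 and total ω_arm = x = 1  ⇒  y = 15/7, x = 1
row 2 ring = −(35/75)·15/7 = -1
totals (row 1 + row 2): sun 1 + 15/7 = 22/7, ring 1 + (-1) = 0, arm 1 + 0 = 1
asked cell (row2, sun) = 15/7

row1: w_G1=1 w_G3=1 w_R=1
row2: w_G1=15/7 w_G3=-1 w_R=0
total: w_G1=22/7 w_G3=0 w_R=1
asked value: 15/7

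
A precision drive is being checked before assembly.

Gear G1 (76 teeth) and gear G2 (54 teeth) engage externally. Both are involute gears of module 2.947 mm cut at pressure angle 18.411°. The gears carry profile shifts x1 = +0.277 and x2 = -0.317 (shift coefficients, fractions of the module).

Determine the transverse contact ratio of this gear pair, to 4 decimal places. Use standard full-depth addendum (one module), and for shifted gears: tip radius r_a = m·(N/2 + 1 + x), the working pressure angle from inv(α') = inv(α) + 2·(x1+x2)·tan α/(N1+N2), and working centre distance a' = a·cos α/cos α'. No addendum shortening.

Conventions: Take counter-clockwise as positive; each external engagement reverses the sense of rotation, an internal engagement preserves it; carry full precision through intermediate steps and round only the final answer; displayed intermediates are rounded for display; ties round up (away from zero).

1.9019

class = single-mesh tooth geometry [involute pair 76T × 54T, m = 2.947]
base radii: r_b1 = 106.254041, r_b2 = 75.496292
tip radii: r_a1 = 115.749319, r_a2 = 81.581801
inv(α') = inv(18.411°) + 2·(+0.277-0.317)·tan α/(76+54) = 0.01133156  ⇒  α' = 18.30442°
a' = a·cos α / cos α' = 191.5550·cos 18.411°/cos 18.30442° = 191.436790
action lengths: √(r_a1²−r_b1²) = 45.912783, √(r_a2²−r_b2²) = 30.917635
base pitch p_b = π·m·cos α = 8.784392
CR = (45.912783 + 30.917635 − 191.436790·sin 18.30442°)/8.784392 = 1.901862
contact ratio ≈ 1.9019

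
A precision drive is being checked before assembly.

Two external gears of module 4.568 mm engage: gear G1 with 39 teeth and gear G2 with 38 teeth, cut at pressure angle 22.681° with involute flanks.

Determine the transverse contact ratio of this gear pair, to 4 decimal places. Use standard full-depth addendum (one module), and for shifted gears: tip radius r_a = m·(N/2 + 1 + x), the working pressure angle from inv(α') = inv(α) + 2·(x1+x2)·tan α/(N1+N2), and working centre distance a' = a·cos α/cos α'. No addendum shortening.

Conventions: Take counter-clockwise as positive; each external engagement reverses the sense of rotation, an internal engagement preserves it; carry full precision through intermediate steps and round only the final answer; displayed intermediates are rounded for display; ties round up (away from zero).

recognized (one external pair, fixed centres): single-mesh tooth geometry, m = 4.568, N1 = 39, N2 = 38
base radii: r_b1 = 82.187398, r_b2 = 80.080028
tip radii: r_a1 = 93.644000, r_a2 = 91.360000
no profile shift: α' = α, a' = a
action lengths: √(r_a1²−r_b1²) = 44.882407, √(r_a2²−r_b2²) = 43.975432
base pitch p_b = π·m·cos α = 13.240991
CR = (44.882407 + 43.975432 − 175.868000·sin 22.68100°)/13.240991 = 1.589241
contact ratio ≈ 1.5892

1.5892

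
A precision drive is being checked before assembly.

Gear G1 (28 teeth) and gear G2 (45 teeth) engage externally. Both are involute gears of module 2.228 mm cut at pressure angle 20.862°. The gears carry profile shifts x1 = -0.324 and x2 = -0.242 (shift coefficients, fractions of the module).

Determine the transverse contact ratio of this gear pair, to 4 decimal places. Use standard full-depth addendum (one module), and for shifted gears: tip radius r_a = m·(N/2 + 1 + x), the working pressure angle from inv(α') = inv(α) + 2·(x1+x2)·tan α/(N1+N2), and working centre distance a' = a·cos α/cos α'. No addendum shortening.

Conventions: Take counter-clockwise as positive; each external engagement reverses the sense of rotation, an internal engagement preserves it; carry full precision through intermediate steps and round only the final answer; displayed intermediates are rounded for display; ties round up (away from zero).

single-mesh involute tooth geometry (28T engaging 45T at module 2.228)
base radii: r_b1 = 29.147080, r_b2 = 46.843521
tip radii: r_a1 = 32.698128, r_a2 = 51.818824
inv(α') = inv(20.862°) + 2·(-0.324-0.242)·tan α/(28+45) = 0.01108283  ⇒  α' = 18.17318°
a' = a·cos α / cos α' = 81.3220·cos 20.862°/cos 18.17318° = 79.980158
action lengths: √(r_a1²−r_b1²) = 14.819424, √(r_a2²−r_b2²) = 22.155701
base pitch p_b = π·m·cos α = 6.540589
CR = (14.819424 + 22.155701 − 79.980158·sin 18.17318°)/6.540589 = 1.839299
contact ratio ≈ 1.8393

1.8393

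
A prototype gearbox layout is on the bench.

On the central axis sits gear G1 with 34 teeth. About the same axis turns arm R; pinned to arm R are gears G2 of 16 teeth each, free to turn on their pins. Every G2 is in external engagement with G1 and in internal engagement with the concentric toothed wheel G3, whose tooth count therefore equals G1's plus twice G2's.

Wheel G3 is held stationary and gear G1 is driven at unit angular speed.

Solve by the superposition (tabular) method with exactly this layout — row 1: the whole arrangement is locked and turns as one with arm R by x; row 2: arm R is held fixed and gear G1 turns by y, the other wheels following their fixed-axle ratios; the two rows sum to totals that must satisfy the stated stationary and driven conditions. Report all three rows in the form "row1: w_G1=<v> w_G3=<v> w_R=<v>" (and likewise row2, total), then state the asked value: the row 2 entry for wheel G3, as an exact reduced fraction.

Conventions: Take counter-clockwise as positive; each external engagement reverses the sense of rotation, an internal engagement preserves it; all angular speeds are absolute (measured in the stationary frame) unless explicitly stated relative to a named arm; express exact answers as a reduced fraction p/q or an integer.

topology: planetary set — G1 34T / G2 16T / G3 66T, arm = carrier (Willis)
superposition row 1 [locked train]: every member turns x
row 2: sun turns y, ring = −(34/66)·y, arm 0
boundary: total ω_ring = x − (34/66)·y = 0 and total ω_sun = x + y = 1  ⇒  y = 33/50, x = 17/50
row 2 ring = −(34/66)·33/50 = -17/50
totals (row 1 + row 2): sun 17/50 + 33/50 = 1, ring 17/50 + (-17/50) = 0, arm 17/50 + 0 = 17/50
asked cell (row2, ring) = -17/50

row1: w_G1=17/50 w_G3=17/50 w_R=17/50
row2: w_G1=33/50 w_G3=-17/50 w_R=0
total: w_G1=1 w_G3=0 w_R=17/50
asked value: -17/50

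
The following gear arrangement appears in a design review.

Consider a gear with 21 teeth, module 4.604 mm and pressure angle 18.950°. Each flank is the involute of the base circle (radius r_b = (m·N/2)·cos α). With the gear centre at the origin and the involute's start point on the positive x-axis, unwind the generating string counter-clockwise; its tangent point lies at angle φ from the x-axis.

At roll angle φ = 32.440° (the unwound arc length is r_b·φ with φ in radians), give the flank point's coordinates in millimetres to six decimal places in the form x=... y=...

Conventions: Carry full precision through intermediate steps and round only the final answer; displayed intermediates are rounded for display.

x=52.473480 y=2.678502

single-mesh involute tooth geometry (21T wheel at module 4.604)
pitch radius r_p = m·N/2 = 4.604·21/2 = 48.342000
base radius r_b = r_p·cos α = 48.342000·cos 18.950° = 45.721976
roll angle φ = 32.440° = 0.56618481 rad
x = r_b·(cos φ + φ·sin φ) = 52.473480
y = r_b·(sin φ − φ·cos φ) = 2.678502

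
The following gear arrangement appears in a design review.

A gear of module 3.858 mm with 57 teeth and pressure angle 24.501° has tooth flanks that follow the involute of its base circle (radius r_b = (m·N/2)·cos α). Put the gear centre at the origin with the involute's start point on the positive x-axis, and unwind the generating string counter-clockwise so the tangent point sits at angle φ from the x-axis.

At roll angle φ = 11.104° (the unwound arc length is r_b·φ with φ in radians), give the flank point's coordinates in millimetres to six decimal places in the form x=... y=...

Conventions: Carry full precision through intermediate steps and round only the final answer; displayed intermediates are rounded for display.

x=101.913498 y=0.241849

recognized (one wheel, involute flank): single-mesh tooth geometry, m = 3.858, N = 57
pitch radius r_p = m·N/2 = 3.858·57/2 = 109.953000
base radius r_b = r_p·cos α = 109.953000·cos 24.501° = 100.052176
roll angle φ = 11.104° = 0.19380136 rad
x = r_b·(cos φ + φ·sin φ) = 101.913498
y = r_b·(sin φ − φ·cos φ) = 0.241849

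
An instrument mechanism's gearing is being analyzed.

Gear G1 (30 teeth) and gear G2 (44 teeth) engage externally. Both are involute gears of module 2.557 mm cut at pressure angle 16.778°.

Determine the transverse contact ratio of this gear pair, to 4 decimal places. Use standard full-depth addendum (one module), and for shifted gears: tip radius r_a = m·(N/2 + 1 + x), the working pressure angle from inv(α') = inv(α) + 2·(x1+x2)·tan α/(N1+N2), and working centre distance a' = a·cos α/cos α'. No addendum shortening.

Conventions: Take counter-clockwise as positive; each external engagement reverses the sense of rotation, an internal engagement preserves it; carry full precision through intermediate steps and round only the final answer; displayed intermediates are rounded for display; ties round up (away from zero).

1.8652

class = single-mesh tooth geometry [involute pair 30T × 44T, m = 2.557]
base radii: r_b1 = 36.722243, r_b2 = 53.859290
tip radii: r_a1 = 40.912000, r_a2 = 58.811000
no profile shift: α' = α, a' = a
action lengths: √(r_a1²−r_b1²) = 18.035204, √(r_a2²−r_b2²) = 23.620131
base pitch p_b = π·m·cos α = 7.691089
CR = (18.035204 + 23.620131 − 94.609000·sin 16.77800°)/7.691089 = 1.865159
contact ratio ≈ 1.8652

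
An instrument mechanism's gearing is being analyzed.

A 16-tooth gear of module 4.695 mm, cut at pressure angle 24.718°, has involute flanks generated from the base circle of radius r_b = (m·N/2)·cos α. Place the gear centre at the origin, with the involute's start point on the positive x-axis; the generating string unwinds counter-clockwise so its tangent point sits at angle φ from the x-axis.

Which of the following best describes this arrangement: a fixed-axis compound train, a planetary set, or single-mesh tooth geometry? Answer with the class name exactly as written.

single-mesh involute tooth geometry (16T wheel at module 4.695)
classification: single-mesh tooth geometry

single-mesh tooth geometry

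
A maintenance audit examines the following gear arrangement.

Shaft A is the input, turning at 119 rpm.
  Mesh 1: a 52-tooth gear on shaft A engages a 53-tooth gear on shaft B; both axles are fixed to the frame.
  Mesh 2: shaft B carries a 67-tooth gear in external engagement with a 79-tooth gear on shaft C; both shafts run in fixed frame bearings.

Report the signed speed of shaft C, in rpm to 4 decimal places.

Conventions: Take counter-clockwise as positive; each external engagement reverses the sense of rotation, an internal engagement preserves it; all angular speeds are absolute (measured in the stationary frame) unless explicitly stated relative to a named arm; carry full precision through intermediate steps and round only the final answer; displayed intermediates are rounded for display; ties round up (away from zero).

+99.0198 rpm

2-mesh fixed-axis compound train (all bearings frame-fixed)
mesh 1 [52T→53T]: ω = 119.0000×52/53 = 116.7547 rpm, sense flips to −
mesh 2 [67T→79T]: ω = 116.7547×67/79 = 99.0198 rpm, sense flips to +
signed output speed = +99.0198 rpm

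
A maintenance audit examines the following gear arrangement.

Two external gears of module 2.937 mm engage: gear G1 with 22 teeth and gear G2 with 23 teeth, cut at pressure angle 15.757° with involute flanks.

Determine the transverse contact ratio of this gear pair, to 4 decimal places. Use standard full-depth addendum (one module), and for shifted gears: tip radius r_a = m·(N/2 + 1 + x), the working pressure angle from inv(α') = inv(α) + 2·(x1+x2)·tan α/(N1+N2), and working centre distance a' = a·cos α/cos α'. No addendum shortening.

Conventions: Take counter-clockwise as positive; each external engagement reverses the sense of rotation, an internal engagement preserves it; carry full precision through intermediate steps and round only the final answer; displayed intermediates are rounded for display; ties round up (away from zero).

recognized (one external pair, fixed centres): single-mesh tooth geometry, m = 2.937, N1 = 22, N2 = 23
base radii: r_b1 = 31.092970, r_b2 = 32.506287
tip radii: r_a1 = 35.244000, r_a2 = 36.712500
no profile shift: α' = α, a' = a
action lengths: √(r_a1²−r_b1²) = 16.594179, √(r_a2²−r_b2²) = 17.063089
base pitch p_b = π·m·cos α = 8.880131
CR = (16.594179 + 17.063089 − 66.082500·sin 15.75700°)/8.880131 = 1.769347
contact ratio ≈ 1.7693

1.7693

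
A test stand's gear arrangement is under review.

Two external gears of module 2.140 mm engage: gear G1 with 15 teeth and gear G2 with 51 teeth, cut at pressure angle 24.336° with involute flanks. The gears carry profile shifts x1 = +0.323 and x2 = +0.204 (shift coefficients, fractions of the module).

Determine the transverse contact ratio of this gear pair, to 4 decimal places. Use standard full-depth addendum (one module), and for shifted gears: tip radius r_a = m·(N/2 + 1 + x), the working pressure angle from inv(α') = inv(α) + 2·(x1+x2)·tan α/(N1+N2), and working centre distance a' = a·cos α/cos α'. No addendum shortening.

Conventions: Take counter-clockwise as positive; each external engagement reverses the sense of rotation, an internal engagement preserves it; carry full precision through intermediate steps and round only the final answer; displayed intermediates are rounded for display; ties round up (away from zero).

1.3814

single-mesh involute tooth geometry (15T engaging 51T at module 2.140)
base radii: r_b1 = 14.623870, r_b2 = 49.721157
tip radii: r_a1 = 18.881220, r_a2 = 57.146560
inv(α') = inv(24.336°) + 2·(+0.323+0.204)·tan α/(15+51) = 0.03475329  ⇒  α' = 26.19256°
a' = a·cos α / cos α' = 70.6200·cos 24.336°/cos 26.19256° = 71.708347
action lengths: √(r_a1²−r_b1²) = 11.943320, √(r_a2²−r_b2²) = 28.169768
base pitch p_b = π·m·cos α = 6.125632
CR = (11.943320 + 28.169768 − 71.708347·sin 26.19256°)/6.125632 = 1.381375
contact ratio ≈ 1.3814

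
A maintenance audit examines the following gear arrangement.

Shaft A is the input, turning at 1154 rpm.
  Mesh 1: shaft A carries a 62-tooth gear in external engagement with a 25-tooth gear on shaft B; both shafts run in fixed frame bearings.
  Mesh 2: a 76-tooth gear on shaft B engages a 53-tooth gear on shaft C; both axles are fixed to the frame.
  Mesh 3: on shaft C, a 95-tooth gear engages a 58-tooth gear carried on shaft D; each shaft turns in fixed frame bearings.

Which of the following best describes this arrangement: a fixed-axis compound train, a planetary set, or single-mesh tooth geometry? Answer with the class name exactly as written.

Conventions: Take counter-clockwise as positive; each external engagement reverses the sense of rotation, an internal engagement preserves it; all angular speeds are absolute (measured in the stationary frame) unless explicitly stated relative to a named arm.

recognized (4 fixed axles, 3 meshes): fixed-axis compound train
classification: fixed-axis compound train

fixed-axis compound train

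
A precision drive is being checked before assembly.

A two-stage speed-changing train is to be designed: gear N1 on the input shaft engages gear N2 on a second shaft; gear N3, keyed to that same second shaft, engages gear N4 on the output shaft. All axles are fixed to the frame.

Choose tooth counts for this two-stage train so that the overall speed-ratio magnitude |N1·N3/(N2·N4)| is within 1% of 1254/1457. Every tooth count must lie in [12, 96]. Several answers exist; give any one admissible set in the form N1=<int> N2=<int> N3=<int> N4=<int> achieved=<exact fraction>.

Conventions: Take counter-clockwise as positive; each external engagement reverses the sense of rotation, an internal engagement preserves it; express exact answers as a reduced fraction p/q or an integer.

design class (target 1254/1457): fixed-axis compound train
target = 1254/1457 in lowest terms: an exact hit needs N1·N3 = k·1254 and N2·N4 = k·1457 for one integer k, every count in [12, 96]; additionally prefer no 1:1 stage (N1 ≠ N2, N3 ≠ N4)
k = 1: N1·N3 = 1254 = 19·66, N2·N4 = 1457 = 31·47
achieved = 19·66/(31·47) = 1254/1457; |achieved − target| = 0 ≤ 627/72850 ✓

N1=19 N2=31 N3=66 N4=47 achieved=1254/1457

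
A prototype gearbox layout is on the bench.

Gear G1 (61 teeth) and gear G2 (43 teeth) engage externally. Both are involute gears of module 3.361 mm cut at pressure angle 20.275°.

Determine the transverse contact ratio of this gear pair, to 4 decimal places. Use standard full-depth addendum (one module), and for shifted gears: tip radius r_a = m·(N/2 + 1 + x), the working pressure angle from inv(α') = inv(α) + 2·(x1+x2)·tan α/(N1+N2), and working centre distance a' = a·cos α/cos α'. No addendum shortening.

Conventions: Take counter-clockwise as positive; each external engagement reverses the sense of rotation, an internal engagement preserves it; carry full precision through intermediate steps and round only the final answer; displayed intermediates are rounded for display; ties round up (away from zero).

1.7427

recognized (one external pair, fixed centres): single-mesh tooth geometry, m = 3.361, N1 = 61, N2 = 43
base radii: r_b1 = 96.158972, r_b2 = 67.784194
tip radii: r_a1 = 105.871500, r_a2 = 75.622500
no profile shift: α' = α, a' = a
action lengths: √(r_a1²−r_b1²) = 44.297026, √(r_a2²−r_b2²) = 33.527087
base pitch p_b = π·m·cos α = 9.904666
CR = (44.297026 + 33.527087 − 174.772000·sin 20.27500°)/9.904666 = 1.742714
contact ratio ≈ 1.7427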